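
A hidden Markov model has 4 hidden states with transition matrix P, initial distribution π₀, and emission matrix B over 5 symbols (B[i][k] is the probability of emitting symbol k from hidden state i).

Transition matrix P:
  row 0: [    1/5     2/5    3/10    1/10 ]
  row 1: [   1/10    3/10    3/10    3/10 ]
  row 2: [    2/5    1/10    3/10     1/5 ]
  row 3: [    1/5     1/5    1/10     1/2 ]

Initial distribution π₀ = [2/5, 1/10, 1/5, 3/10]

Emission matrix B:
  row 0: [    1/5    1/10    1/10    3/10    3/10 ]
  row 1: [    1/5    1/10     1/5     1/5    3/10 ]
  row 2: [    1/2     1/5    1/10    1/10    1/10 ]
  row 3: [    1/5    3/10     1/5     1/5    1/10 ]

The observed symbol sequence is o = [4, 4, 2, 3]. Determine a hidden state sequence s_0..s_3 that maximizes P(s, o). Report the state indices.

t=0: δ = [1.200e-01, 3.000e-02, 2.000e-02, 3.000e-02]  (obs o_0=4)
t=1: δ = [7.200e-03, 1.440e-02, 3.600e-03, 1.500e-03]  ψ = [0, 0, 0, 3]  (obs o_1=4)
t=2: δ = [1.440e-04, 8.640e-04, 4.320e-04, 8.640e-04]  ψ = [0, 1, 1, 1]  (obs o_2=2)
t=3: δ = [5.184e-05, 5.184e-05, 2.592e-05, 8.640e-05]  ψ = [2, 1, 1, 3]  (obs o_3=3)
backtrack: best end state = 3; path = [0, 1, 3, 3]

path = [0, 1, 3, 3]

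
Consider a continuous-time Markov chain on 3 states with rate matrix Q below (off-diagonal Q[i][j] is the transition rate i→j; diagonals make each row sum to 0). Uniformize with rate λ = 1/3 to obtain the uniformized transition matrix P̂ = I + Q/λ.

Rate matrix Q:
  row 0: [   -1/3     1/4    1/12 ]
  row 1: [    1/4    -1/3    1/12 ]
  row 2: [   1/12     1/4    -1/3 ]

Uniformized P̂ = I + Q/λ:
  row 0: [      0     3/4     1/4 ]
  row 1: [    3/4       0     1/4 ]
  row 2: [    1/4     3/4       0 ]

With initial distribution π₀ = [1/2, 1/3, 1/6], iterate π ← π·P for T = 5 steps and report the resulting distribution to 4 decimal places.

t=0: π = [0.5000, 0.3333, 0.1667]
t=1: π = [0.2917, 0.5000, 0.2083]
t=2: π = [0.4271, 0.3750, 0.1979]
t=3: π = [0.3307, 0.4688, 0.2005]
t=4: π = [0.4017, 0.3984, 0.1999]
t=5: π = [0.3488, 0.4512, 0.2000]

π = [0.3488, 0.4512, 0.2000]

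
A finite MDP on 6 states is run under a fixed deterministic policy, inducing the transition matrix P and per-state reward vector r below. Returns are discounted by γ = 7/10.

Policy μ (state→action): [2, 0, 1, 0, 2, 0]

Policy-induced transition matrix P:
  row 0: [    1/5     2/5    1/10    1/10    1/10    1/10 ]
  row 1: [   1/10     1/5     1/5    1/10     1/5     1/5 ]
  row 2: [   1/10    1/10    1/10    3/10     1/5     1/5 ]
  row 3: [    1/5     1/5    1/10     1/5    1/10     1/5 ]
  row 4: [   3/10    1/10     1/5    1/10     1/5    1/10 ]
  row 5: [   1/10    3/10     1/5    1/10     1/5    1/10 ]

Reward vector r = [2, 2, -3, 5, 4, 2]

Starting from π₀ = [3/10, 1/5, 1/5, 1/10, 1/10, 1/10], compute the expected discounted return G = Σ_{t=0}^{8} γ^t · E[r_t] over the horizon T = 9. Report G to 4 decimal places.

t=0: π = [0.3000, 0.2000, 0.2000, 0.1000, 0.1000, 0.1000], E[r] = 1.5000, γ^t·E[r] = 1.500000, running G = 1.500000
t=1: π = [0.1600, 0.2400, 0.1400, 0.1500, 0.1600, 0.1500], E[r] = 2.0700, γ^t·E[r] = 1.449000, running G = 2.949000
t=2: π = [0.1630, 0.2170, 0.1550, 0.1430, 0.1690, 0.1530], E[r] = 1.9920, γ^t·E[r] = 0.976080, running G = 3.925080
t=3: π = [0.1644, 0.2155, 0.1539, 0.1453, 0.1694, 0.1515], E[r] = 2.0052, γ^t·E[r] = 0.687784, running G = 4.612864
t=4: π = [0.1649, 0.2157, 0.1536, 0.1453, 0.1690, 0.1515], E[r] = 2.0058, γ^t·E[r] = 0.481590, running G = 5.094454
t=5: π = [0.1648, 0.2159, 0.1536, 0.1453, 0.1690, 0.1515], E[r] = 2.0056, γ^t·E[r] = 0.337089, running G = 5.431543
t=6: π = [0.1648, 0.2159, 0.1536, 0.1452, 0.1690, 0.1515], E[r] = 2.0056, γ^t·E[r] = 0.235955, running G = 5.667497
t=7: π = [0.1648, 0.2158, 0.1536, 0.1453, 0.1690, 0.1515], E[r] = 2.0056, γ^t·E[r] = 0.165168, running G = 5.832666
t=8: π = [0.1648, 0.2158, 0.1536, 0.1453, 0.1690, 0.1515], E[r] = 2.0056, γ^t·E[r] = 0.115618, running G = 5.948284

G = 5.9483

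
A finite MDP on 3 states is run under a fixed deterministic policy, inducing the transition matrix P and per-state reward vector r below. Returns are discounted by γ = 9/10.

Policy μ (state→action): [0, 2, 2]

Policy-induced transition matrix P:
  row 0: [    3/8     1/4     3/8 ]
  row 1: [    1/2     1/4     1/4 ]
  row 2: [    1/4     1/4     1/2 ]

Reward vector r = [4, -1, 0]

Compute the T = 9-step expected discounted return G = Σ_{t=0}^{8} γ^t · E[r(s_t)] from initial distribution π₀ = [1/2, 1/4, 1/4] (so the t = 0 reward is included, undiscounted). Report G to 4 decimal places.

G = 7.8636

t=0: π = [0.5000, 0.2500, 0.2500], E[r] = 1.7500, γ^t·E[r] = 1.750000, running G = 1.750000
t=1: π = [0.3750, 0.2500, 0.3750], E[r] = 1.2500, γ^t·E[r] = 1.125000, running G = 2.875000
t=2: π = [0.3594, 0.2500, 0.3906], E[r] = 1.1875, γ^t·E[r] = 0.961875, running G = 3.836875
t=3: π = [0.3574, 0.2500, 0.3926], E[r] = 1.1797, γ^t·E[r] = 0.859992, running G = 4.696867
t=4: π = [0.3572, 0.2500, 0.3928], E[r] = 1.1787, γ^t·E[r] = 0.773352, running G = 5.470219
t=5: π = [0.3571, 0.2500, 0.3929], E[r] = 1.1786, γ^t·E[r] = 0.695945, running G = 6.166164
t=6: π = [0.3571, 0.2500, 0.3929], E[r] = 1.1786, γ^t·E[r] = 0.626342, running G = 6.792507
t=7: π = [0.3571, 0.2500, 0.3929], E[r] = 1.1786, γ^t·E[r] = 0.563707, running G = 7.356214
t=8: π = [0.3571, 0.2500, 0.3929], E[r] = 1.1786, γ^t·E[r] = 0.507336, running G = 7.863550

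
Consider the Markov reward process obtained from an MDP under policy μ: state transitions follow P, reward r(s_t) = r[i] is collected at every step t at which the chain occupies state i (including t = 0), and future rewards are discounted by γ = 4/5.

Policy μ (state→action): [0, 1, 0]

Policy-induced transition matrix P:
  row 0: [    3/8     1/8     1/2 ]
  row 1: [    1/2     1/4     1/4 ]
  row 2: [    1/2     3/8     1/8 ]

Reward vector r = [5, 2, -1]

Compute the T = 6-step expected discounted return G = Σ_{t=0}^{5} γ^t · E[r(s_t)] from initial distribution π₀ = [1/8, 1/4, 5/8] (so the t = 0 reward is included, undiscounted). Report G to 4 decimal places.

t=0: π = [0.1250, 0.2500, 0.6250], E[r] = 0.5000, γ^t·E[r] = 0.500000, running G = 0.500000
t=1: π = [0.4844, 0.3125, 0.2031], E[r] = 2.8438, γ^t·E[r] = 2.275000, running G = 2.775000
t=2: π = [0.4395, 0.2148, 0.3457], E[r] = 2.2813, γ^t·E[r] = 1.460000, running G = 4.235000
t=3: π = [0.4451, 0.2383, 0.3167], E[r] = 2.3853, γ^t·E[r] = 1.221250, running G = 5.456250
t=4: π = [0.4444, 0.2339, 0.3217], E[r] = 2.3680, γ^t·E[r] = 0.969950, running G = 6.426200
t=5: π = [0.4445, 0.2347, 0.3209], E[r] = 2.3707, γ^t·E[r] = 0.776838, running G = 7.203038

G = 7.2030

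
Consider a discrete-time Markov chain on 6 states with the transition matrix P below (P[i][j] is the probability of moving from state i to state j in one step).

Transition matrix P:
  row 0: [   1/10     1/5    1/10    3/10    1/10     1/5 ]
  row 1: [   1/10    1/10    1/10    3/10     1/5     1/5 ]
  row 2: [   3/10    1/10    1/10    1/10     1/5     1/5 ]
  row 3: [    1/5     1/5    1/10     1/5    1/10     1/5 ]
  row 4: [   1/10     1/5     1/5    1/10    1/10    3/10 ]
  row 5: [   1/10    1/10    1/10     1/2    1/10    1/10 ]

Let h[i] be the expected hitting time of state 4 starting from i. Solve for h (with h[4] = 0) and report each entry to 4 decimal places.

First-step conditioning: h[4] = 0; for i ≠ 4, h[i] = 1 + Σ_k P[i][k]·h[k].
  h[0] = 1 + 1/10·h[0] + 1/5·h[1] + 1/10·h[2] + 3/10·h[3] + 1/5·h[5]
  h[1] = 1 + 1/10·h[0] + 1/10·h[1] + 1/10·h[2] + 3/10·h[3] + 1/5·h[5]
  h[2] = 1 + 3/10·h[0] + 1/10·h[1] + 1/10·h[2] + 1/10·h[3] + 1/5·h[5]
  h[3] = 1 + 1/5·h[0] + 1/5·h[1] + 1/10·h[2] + 1/5·h[3] + 1/5·h[5]
  h[5] = 1 + 1/10·h[0] + 1/10·h[1] + 1/10·h[2] + 1/2·h[3] + 1/10·h[5]
Solving the 5×5 linear system over states ≠ 4 gives exactly h = [605/76, 275/38, 275/38, 605/76, 0, 305/38] (h[4] = 0 is the target).

h = [7.9605, 7.2368, 7.2368, 7.9605, 0.0000, 8.0263]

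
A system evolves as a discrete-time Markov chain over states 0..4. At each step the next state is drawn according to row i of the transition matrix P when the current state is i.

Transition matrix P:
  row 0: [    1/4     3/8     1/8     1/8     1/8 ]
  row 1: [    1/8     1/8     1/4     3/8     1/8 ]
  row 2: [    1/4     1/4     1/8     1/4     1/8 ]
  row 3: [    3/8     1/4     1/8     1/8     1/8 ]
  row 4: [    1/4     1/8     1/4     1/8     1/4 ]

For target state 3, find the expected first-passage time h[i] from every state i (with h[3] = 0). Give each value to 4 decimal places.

h = [4.7547, 3.7568, 4.2851, 0.0000, 4.9727]

First-step conditioning: h[3] = 0; for i ≠ 3, h[i] = 1 + Σ_k P[i][k]·h[k].
  h[0] = 1 + 1/4·h[0] + 3/8·h[1] + 1/8·h[2] + 1/8·h[4]
  h[1] = 1 + 1/8·h[0] + 1/8·h[1] + 1/4·h[2] + 1/8·h[4]
  h[2] = 1 + 1/4·h[0] + 1/4·h[1] + 1/8·h[2] + 1/8·h[4]
  h[4] = 1 + 1/4·h[0] + 1/8·h[1] + 1/4·h[2] + 1/4·h[4]
Solving the 4×4 linear system over states ≠ 3 gives exactly h = [252/53, 1792/477, 2044/477, 0, 2372/477] (h[3] = 0 is the target).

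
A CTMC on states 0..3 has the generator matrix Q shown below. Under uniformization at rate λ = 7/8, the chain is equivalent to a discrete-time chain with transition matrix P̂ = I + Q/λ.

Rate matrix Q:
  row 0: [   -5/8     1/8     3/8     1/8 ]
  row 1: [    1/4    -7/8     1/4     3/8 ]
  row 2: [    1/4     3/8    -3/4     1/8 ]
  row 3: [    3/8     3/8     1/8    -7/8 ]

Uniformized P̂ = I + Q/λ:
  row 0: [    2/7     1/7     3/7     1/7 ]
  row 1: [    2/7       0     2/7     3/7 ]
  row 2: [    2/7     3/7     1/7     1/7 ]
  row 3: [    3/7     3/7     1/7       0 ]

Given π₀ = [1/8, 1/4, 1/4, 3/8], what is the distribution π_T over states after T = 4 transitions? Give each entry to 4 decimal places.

t=0: π = [0.1250, 0.2500, 0.2500, 0.3750]
t=1: π = [0.3393, 0.2857, 0.2143, 0.1607]
t=2: π = [0.3087, 0.2092, 0.2806, 0.2015]
t=3: π = [0.3145, 0.2507, 0.2609, 0.1738]
t=4: π = [0.3105, 0.2313, 0.2685, 0.1897]

π = [0.3105, 0.2313, 0.2685, 0.1897]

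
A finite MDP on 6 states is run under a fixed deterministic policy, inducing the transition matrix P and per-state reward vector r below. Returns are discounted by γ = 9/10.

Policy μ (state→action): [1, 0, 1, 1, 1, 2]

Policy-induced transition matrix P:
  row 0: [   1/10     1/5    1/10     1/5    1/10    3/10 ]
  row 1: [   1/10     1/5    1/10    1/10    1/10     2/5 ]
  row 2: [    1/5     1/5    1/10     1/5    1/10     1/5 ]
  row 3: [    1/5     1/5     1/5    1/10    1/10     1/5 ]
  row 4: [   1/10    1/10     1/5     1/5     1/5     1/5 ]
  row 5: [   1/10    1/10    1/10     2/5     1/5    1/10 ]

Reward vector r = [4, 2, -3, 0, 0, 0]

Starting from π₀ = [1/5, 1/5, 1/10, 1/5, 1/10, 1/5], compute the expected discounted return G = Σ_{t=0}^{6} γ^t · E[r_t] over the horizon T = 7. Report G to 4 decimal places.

G = 2.8521

t=0: π = [0.2000, 0.2000, 0.1000, 0.2000, 0.1000, 0.2000], E[r] = 0.9000, γ^t·E[r] = 0.900000, running G = 0.900000
t=1: π = [0.1300, 0.1700, 0.1300, 0.2000, 0.1300, 0.2400], E[r] = 0.4700, γ^t·E[r] = 0.423000, running G = 1.323000
t=2: π = [0.1330, 0.1630, 0.1330, 0.2110, 0.1370, 0.2230], E[r] = 0.4590, γ^t·E[r] = 0.371790, running G = 1.694790
t=3: π = [0.1344, 0.1640, 0.1348, 0.2072, 0.1360, 0.2236], E[r] = 0.4612, γ^t·E[r] = 0.336215, running G = 2.031005
t=4: π = [0.1342, 0.1640, 0.1343, 0.2076, 0.1360, 0.2239], E[r] = 0.4619, γ^t·E[r] = 0.303066, running G = 2.334071
t=5: π = [0.1342, 0.1640, 0.1344, 0.2076, 0.1360, 0.2238], E[r] = 0.4617, γ^t·E[r] = 0.272648, running G = 2.606719
t=6: π = [0.1342, 0.1640, 0.1344, 0.2076, 0.1360, 0.2238], E[r] = 0.4617, γ^t·E[r] = 0.245389, running G = 2.852108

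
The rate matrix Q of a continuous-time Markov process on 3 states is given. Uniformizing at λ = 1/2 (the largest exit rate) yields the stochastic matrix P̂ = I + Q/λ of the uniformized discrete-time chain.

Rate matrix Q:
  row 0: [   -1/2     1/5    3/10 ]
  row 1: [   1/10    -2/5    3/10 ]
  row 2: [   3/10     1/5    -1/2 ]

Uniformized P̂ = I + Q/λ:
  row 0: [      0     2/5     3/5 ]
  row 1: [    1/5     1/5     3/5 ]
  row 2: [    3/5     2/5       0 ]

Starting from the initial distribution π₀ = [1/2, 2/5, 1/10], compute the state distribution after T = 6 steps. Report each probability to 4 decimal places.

π = [0.3045, 0.3333, 0.3622]

t=0: π = [0.5000, 0.4000, 0.1000]
t=1: π = [0.1400, 0.3200, 0.5400]
t=2: π = [0.3880, 0.3360, 0.2760]
t=3: π = [0.2328, 0.3328, 0.4344]
t=4: π = [0.3272, 0.3334, 0.3394]
t=5: π = [0.2703, 0.3333, 0.3964]
t=6: π = [0.3045, 0.3333, 0.3622]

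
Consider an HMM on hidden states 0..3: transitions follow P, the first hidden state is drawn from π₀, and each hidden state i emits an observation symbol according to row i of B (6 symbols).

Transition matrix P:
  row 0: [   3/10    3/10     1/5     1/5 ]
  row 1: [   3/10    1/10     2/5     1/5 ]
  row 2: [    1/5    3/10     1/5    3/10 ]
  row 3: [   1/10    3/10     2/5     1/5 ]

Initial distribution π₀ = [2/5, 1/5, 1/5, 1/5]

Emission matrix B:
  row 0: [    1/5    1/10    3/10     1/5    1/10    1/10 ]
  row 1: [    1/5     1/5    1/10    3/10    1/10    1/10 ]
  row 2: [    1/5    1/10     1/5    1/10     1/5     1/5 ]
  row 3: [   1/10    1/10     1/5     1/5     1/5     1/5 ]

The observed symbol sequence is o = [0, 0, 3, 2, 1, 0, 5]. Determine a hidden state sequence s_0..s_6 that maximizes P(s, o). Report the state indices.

path = [0, 0, 1, 0, 1, 2, 3]

t=0: δ = [8.000e-02, 4.000e-02, 4.000e-02, 2.000e-02]  (obs o_0=0)
t=1: δ = [4.800e-03, 4.800e-03, 3.200e-03, 1.600e-03]  ψ = [0, 0, 0, 0]  (obs o_1=0)
t=2: δ = [2.880e-04, 4.320e-04, 1.920e-04, 1.920e-04]  ψ = [0, 0, 1, 0]  (obs o_2=3)
t=3: δ = [3.888e-05, 8.640e-06, 3.456e-05, 1.728e-05]  ψ = [1, 0, 1, 1]  (obs o_3=2)
t=4: δ = [1.166e-06, 2.333e-06, 7.776e-07, 1.037e-06]  ψ = [0, 0, 0, 2]  (obs o_4=1)
t=5: δ = [1.400e-07, 6.998e-08, 1.866e-07, 4.666e-08]  ψ = [1, 0, 1, 1]  (obs o_5=0)
t=6: δ = [4.199e-09, 5.599e-09, 7.465e-09, 1.120e-08]  ψ = [0, 2, 2, 2]  (obs o_6=5)
backtrack: best end state = 3; path = [0, 0, 1, 0, 1, 2, 3]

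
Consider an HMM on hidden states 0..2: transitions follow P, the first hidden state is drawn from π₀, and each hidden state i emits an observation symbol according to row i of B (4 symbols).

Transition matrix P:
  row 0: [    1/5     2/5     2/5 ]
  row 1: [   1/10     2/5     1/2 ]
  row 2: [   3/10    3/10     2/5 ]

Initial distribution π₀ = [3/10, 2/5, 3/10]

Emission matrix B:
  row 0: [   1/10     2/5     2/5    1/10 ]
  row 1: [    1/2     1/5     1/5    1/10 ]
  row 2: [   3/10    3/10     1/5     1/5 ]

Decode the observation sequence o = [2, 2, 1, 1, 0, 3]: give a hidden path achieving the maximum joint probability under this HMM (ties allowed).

path = [0, 1, 2, 0, 1, 2]

t=0: δ = [1.200e-01, 8.000e-02, 6.000e-02]  (obs o_0=2)
t=1: δ = [9.600e-03, 9.600e-03, 9.600e-03]  ψ = [0, 0, 0]  (obs o_1=2)
t=2: δ = [1.152e-03, 7.680e-04, 1.440e-03]  ψ = [2, 0, 1]  (obs o_2=1)
t=3: δ = [1.728e-04, 9.216e-05, 1.728e-04]  ψ = [2, 0, 2]  (obs o_3=1)
t=4: δ = [5.184e-06, 3.456e-05, 2.074e-05]  ψ = [2, 0, 0]  (obs o_4=0)
t=5: δ = [6.221e-07, 1.382e-06, 3.456e-06]  ψ = [2, 1, 1]  (obs o_5=3)
backtrack: best end state = 2; path = [0, 1, 2, 0, 1, 2]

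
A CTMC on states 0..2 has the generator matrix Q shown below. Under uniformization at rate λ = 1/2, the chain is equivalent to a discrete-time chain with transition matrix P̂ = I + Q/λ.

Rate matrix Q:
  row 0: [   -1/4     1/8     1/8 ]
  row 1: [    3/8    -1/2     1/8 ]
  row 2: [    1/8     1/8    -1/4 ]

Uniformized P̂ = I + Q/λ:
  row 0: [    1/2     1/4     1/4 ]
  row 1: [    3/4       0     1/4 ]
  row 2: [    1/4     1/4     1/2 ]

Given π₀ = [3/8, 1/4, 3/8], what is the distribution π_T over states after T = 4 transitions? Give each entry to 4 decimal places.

π = [0.4663, 0.2002, 0.3335]

t=0: π = [0.3750, 0.2500, 0.3750]
t=1: π = [0.4688, 0.1875, 0.3438]
t=2: π = [0.4609, 0.2031, 0.3359]
t=3: π = [0.4668, 0.1992, 0.3340]
t=4: π = [0.4663, 0.2002, 0.3335]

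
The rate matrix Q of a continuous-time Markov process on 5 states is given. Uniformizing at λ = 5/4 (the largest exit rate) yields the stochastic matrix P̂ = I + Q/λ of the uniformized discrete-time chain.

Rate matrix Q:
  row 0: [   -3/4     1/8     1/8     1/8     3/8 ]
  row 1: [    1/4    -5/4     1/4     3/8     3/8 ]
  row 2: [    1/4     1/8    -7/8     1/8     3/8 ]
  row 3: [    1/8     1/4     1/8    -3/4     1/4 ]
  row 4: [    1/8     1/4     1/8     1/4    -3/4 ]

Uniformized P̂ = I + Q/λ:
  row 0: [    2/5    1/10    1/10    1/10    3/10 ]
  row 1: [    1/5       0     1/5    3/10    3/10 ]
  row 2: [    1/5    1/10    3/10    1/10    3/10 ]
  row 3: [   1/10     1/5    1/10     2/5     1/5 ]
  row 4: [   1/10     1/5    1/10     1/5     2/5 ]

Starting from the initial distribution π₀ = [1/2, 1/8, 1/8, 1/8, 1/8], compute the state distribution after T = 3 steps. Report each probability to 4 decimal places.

t=0: π = [0.5000, 0.1250, 0.1250, 0.1250, 0.1250]
t=1: π = [0.2750, 0.1125, 0.1375, 0.1750, 0.3000]
t=2: π = [0.2075, 0.1363, 0.1388, 0.2050, 0.3125]
t=3: π = [0.1898, 0.1381, 0.1414, 0.2200, 0.3108]

π = [0.1898, 0.1381, 0.1414, 0.2200, 0.3108]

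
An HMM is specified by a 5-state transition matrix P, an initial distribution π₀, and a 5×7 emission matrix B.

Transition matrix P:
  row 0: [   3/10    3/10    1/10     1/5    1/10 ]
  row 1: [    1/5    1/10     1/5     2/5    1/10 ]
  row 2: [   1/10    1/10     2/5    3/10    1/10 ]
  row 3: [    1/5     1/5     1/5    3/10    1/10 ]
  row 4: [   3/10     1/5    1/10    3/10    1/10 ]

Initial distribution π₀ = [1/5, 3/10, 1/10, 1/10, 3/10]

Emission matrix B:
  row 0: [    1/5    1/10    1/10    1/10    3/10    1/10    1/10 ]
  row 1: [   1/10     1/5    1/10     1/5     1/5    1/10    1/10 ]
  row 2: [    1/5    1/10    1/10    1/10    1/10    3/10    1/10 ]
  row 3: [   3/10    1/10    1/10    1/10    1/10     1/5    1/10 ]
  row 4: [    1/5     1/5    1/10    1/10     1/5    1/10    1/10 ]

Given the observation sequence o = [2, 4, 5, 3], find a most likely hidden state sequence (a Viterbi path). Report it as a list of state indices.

path = [4, 0, 0, 1]

t=0: δ = [2.000e-02, 3.000e-02, 1.000e-02, 1.000e-02, 3.000e-02]  (obs o_0=2)
t=1: δ = [2.700e-03, 1.200e-03, 6.000e-04, 1.200e-03, 6.000e-04]  ψ = [4, 0, 1, 1, 1]  (obs o_1=4)
t=2: δ = [8.100e-05, 8.100e-05, 8.100e-05, 1.080e-04, 2.700e-05]  ψ = [0, 0, 0, 0, 0]  (obs o_2=5)
t=3: δ = [2.430e-06, 4.860e-06, 3.240e-06, 3.240e-06, 1.080e-06]  ψ = [0, 0, 2, 1, 3]  (obs o_3=3)
backtrack: best end state = 1; path = [4, 0, 0, 1]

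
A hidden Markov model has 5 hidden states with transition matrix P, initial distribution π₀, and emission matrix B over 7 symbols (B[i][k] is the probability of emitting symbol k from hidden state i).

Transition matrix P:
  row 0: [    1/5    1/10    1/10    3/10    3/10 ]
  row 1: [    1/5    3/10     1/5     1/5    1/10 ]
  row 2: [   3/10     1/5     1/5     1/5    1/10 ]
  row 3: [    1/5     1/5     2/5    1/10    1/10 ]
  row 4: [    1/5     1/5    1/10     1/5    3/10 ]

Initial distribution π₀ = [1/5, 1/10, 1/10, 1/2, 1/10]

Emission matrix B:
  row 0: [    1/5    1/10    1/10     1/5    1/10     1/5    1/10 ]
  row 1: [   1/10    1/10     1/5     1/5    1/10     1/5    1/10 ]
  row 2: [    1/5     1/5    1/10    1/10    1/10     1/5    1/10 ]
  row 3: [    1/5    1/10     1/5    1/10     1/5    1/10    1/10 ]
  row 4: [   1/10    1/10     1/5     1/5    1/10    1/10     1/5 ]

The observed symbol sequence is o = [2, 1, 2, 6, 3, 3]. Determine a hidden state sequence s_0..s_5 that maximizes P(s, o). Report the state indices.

path = [3, 2, 0, 4, 4, 4]

t=0: δ = [2.000e-02, 2.000e-02, 1.000e-02, 1.000e-01, 2.000e-02]  (obs o_0=2)
t=1: δ = [2.000e-03, 2.000e-03, 8.000e-03, 1.000e-03, 1.000e-03]  ψ = [3, 3, 3, 3, 3]  (obs o_1=1)
t=2: δ = [2.400e-04, 3.200e-04, 1.600e-04, 3.200e-04, 1.600e-04]  ψ = [2, 2, 2, 2, 2]  (obs o_2=2)
t=3: δ = [6.400e-06, 9.600e-06, 1.280e-05, 7.200e-06, 1.440e-05]  ψ = [1, 1, 3, 0, 0]  (obs o_3=6)
t=4: δ = [7.680e-07, 5.760e-07, 2.880e-07, 2.880e-07, 8.640e-07]  ψ = [2, 1, 3, 4, 4]  (obs o_4=3)
t=5: δ = [3.456e-08, 3.456e-08, 1.152e-08, 2.304e-08, 5.184e-08]  ψ = [4, 1, 1, 0, 4]  (obs o_5=3)
backtrack: best end state = 4; path = [3, 2, 0, 4, 4, 4]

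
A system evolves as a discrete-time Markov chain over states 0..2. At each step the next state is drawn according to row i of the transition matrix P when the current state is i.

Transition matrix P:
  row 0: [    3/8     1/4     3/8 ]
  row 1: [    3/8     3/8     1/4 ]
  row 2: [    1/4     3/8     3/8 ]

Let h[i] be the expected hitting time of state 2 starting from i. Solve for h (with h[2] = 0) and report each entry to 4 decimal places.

h = [2.9474, 3.3684, 0.0000]

First-step conditioning: h[2] = 0; for i ≠ 2, h[i] = 1 + Σ_k P[i][k]·h[k].
  h[0] = 1 + 3/8·h[0] + 1/4·h[1]
  h[1] = 1 + 3/8·h[0] + 3/8·h[1]
Solving the 2×2 linear system over states ≠ 2 gives exactly h = [56/19, 64/19, 0] (h[2] = 0 is the target).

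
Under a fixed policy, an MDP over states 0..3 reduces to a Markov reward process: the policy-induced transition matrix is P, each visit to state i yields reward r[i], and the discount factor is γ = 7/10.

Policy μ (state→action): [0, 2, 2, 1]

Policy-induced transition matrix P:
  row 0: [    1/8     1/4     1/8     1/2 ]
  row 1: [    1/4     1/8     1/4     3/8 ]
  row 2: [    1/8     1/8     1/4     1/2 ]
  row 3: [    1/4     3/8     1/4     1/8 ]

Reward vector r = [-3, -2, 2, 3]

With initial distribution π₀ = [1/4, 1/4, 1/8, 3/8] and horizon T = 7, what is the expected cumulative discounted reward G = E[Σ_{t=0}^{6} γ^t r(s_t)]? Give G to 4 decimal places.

G = 0.9139

t=0: π = [0.2500, 0.2500, 0.1250, 0.3750], E[r] = 0.1250, γ^t·E[r] = 0.125000, running G = 0.125000
t=1: π = [0.2031, 0.2500, 0.2188, 0.3281], E[r] = 0.3125, γ^t·E[r] = 0.218750, running G = 0.343750
t=2: π = [0.1973, 0.2324, 0.2246, 0.3457], E[r] = 0.4297, γ^t·E[r] = 0.210547, running G = 0.554297
t=3: π = [0.1973, 0.2361, 0.2253, 0.3413], E[r] = 0.4106, γ^t·E[r] = 0.140851, running G = 0.695148
t=4: π = [0.1972, 0.2350, 0.2253, 0.3425], E[r] = 0.4167, γ^t·E[r] = 0.100047, running G = 0.795195
t=5: π = [0.1972, 0.2353, 0.2254, 0.3422], E[r] = 0.4152, γ^t·E[r] = 0.069779, running G = 0.864973
t=6: π = [0.1972, 0.2352, 0.2254, 0.3423], E[r] = 0.4156, γ^t·E[r] = 0.048892, running G = 0.913865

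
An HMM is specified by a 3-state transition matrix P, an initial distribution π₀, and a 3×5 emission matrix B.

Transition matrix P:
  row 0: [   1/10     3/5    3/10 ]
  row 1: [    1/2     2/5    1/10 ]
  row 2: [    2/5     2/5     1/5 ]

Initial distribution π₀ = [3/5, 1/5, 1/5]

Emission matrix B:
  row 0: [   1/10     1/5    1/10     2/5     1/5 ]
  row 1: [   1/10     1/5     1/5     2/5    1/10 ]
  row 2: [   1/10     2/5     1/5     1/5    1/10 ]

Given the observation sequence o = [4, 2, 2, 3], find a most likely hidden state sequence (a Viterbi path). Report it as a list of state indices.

path = [0, 1, 1, 0]

t=0: δ = [1.200e-01, 2.000e-02, 2.000e-02]  (obs o_0=4)
t=1: δ = [1.200e-03, 1.440e-02, 7.200e-03]  ψ = [0, 0, 0]  (obs o_1=2)
t=2: δ = [7.200e-04, 1.152e-03, 2.880e-04]  ψ = [1, 1, 1]  (obs o_2=2)
t=3: δ = [2.304e-04, 1.843e-04, 4.320e-05]  ψ = [1, 1, 0]  (obs o_3=3)
backtrack: best end state = 0; path = [0, 1, 1, 0]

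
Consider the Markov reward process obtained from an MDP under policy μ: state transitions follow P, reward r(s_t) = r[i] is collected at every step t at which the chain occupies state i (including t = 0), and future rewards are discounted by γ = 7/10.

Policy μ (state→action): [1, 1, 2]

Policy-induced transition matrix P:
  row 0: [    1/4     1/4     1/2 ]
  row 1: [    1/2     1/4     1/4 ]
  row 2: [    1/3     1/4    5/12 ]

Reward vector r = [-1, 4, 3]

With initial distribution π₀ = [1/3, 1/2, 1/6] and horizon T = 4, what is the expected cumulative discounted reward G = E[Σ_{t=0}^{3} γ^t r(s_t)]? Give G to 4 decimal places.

t=0: π = [0.3333, 0.5000, 0.1667], E[r] = 2.1667, γ^t·E[r] = 2.166667, running G = 2.166667
t=1: π = [0.3889, 0.2500, 0.3611], E[r] = 1.6944, γ^t·E[r] = 1.186111, running G = 3.352778
t=2: π = [0.3426, 0.2500, 0.4074], E[r] = 1.8796, γ^t·E[r] = 0.921019, running G = 4.273796
t=3: π = [0.3465, 0.2500, 0.4035], E[r] = 1.8642, γ^t·E[r] = 0.639420, running G = 4.913216

G = 4.9132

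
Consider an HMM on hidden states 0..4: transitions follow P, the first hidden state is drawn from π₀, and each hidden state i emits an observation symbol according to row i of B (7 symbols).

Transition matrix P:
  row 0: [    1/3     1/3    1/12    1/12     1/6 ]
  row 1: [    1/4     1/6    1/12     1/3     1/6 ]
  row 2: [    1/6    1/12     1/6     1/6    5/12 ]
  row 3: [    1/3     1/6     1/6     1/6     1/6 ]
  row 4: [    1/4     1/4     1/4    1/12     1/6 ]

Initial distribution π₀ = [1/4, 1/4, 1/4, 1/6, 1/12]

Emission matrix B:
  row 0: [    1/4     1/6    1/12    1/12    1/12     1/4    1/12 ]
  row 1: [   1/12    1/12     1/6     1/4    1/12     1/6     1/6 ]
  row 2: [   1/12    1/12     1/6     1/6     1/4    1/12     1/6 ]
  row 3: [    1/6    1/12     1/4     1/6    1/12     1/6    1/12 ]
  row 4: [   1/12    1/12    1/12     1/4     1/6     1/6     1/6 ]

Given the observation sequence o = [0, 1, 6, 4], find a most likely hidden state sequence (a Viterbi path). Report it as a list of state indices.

path = [0, 0, 4, 2]

t=0: δ = [6.250e-02, 2.083e-02, 2.083e-02, 2.778e-02, 6.944e-03]  (obs o_0=0)
t=1: δ = [3.472e-03, 1.736e-03, 4.340e-04, 5.787e-04, 8.681e-04]  ψ = [0, 0, 0, 1, 0]  (obs o_1=1)
t=2: δ = [9.645e-05, 1.929e-04, 4.823e-05, 4.823e-05, 9.645e-05]  ψ = [0, 0, 0, 1, 0]  (obs o_2=6)
t=3: δ = [4.019e-06, 2.679e-06, 6.028e-06, 5.358e-06, 5.358e-06]  ψ = [1, 0, 4, 1, 1]  (obs o_3=4)
backtrack: best end state = 2; path = [0, 0, 4, 2]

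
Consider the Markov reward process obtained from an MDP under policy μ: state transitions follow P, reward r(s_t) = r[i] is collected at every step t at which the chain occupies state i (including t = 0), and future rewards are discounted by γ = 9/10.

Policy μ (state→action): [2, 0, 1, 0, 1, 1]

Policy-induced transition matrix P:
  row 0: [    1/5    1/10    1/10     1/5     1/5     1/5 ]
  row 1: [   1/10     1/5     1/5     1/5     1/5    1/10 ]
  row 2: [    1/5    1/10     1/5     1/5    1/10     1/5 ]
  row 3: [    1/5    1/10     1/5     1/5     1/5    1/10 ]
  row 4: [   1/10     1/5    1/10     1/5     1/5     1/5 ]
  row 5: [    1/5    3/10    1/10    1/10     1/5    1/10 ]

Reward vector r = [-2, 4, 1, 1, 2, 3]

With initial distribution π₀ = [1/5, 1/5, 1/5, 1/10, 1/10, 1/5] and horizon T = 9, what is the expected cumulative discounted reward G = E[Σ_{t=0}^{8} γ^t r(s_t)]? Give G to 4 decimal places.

t=0: π = [0.2000, 0.2000, 0.2000, 0.1000, 0.1000, 0.2000], E[r] = 1.5000, γ^t·E[r] = 1.500000, running G = 1.500000
t=1: π = [0.1700, 0.1700, 0.1500, 0.1800, 0.1800, 0.1500], E[r] = 1.4800, γ^t·E[r] = 1.332000, running G = 2.832000
t=2: π = [0.1650, 0.1650, 0.1500, 0.1850, 0.1850, 0.1500], E[r] = 1.4850, γ^t·E[r] = 1.202850, running G = 4.034850
t=3: π = [0.1650, 0.1650, 0.1500, 0.1850, 0.1850, 0.1500], E[r] = 1.4850, γ^t·E[r] = 1.082565, running G = 5.117415
t=4: π = [0.1650, 0.1650, 0.1500, 0.1850, 0.1850, 0.1500], E[r] = 1.4850, γ^t·E[r] = 0.974309, running G = 6.091724
t=5: π = [0.1650, 0.1650, 0.1500, 0.1850, 0.1850, 0.1500], E[r] = 1.4850, γ^t·E[r] = 0.876878, running G = 6.968601
t=6: π = [0.1650, 0.1650, 0.1500, 0.1850, 0.1850, 0.1500], E[r] = 1.4850, γ^t·E[r] = 0.789190, running G = 7.757791
t=7: π = [0.1650, 0.1650, 0.1500, 0.1850, 0.1850, 0.1500], E[r] = 1.4850, γ^t·E[r] = 0.710271, running G = 8.468062
t=8: π = [0.1650, 0.1650, 0.1500, 0.1850, 0.1850, 0.1500], E[r] = 1.4850, γ^t·E[r] = 0.639244, running G = 9.107306

G = 9.1073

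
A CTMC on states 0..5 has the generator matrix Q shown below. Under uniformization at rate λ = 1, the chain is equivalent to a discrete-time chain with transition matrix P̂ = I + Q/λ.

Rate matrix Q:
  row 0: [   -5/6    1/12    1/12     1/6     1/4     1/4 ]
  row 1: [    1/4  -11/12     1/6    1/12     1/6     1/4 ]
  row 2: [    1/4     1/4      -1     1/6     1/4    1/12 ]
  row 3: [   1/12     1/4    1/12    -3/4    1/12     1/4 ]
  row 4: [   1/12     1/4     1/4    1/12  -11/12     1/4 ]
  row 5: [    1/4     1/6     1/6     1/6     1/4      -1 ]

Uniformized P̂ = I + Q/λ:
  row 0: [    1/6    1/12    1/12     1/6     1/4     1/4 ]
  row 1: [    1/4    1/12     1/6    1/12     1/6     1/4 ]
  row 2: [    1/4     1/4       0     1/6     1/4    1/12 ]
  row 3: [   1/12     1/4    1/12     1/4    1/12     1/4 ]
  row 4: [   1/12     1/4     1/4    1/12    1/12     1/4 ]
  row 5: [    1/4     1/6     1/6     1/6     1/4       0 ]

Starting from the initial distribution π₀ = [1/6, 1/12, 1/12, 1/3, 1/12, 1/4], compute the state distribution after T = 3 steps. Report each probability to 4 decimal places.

t=0: π = [0.1667, 0.0833, 0.0833, 0.3333, 0.0833, 0.2500]
t=1: π = [0.1667, 0.1875, 0.1181, 0.1806, 0.1736, 0.1736]
t=2: π = [0.1771, 0.1765, 0.1325, 0.1516, 0.1753, 0.1869]
t=3: π = [0.1807, 0.1755, 0.1318, 0.1500, 0.1808, 0.1812]

π = [0.1807, 0.1755, 0.1318, 0.1500, 0.1808, 0.1812]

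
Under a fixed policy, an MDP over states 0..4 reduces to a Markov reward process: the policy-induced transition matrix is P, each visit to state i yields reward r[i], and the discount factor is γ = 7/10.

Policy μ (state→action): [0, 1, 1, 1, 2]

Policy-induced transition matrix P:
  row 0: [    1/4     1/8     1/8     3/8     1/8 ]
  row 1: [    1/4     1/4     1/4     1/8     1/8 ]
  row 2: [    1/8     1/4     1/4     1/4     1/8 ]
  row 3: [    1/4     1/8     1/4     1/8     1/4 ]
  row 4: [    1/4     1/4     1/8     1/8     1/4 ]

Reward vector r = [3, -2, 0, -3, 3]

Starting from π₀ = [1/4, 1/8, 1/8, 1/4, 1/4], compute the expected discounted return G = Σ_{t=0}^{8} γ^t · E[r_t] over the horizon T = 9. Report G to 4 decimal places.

t=0: π = [0.2500, 0.1250, 0.1250, 0.2500, 0.2500], E[r] = 0.5000, γ^t·E[r] = 0.500000, running G = 0.500000
t=1: π = [0.2344, 0.1875, 0.1875, 0.2031, 0.1875], E[r] = 0.2813, γ^t·E[r] = 0.196875, running G = 0.696875
t=2: π = [0.2266, 0.1953, 0.1973, 0.2070, 0.1738], E[r] = 0.1895, γ^t·E[r] = 0.092832, running G = 0.789707
t=3: π = [0.2253, 0.1958, 0.2000, 0.2063, 0.1726], E[r] = 0.1833, γ^t·E[r] = 0.062889, running G = 0.852596
t=4: π = [0.2250, 0.1960, 0.2003, 0.2063, 0.1724], E[r] = 0.1810, γ^t·E[r] = 0.043465, running G = 0.896061
t=5: π = [0.2250, 0.1961, 0.2003, 0.2063, 0.1723], E[r] = 0.1809, γ^t·E[r] = 0.030403, running G = 0.926465
t=6: π = [0.2250, 0.1961, 0.2003, 0.2063, 0.1723], E[r] = 0.1808, γ^t·E[r] = 0.021274, running G = 0.947738
t=7: π = [0.2250, 0.1961, 0.2003, 0.2063, 0.1723], E[r] = 0.1808, γ^t·E[r] = 0.014891, running G = 0.962629
t=8: π = [0.2250, 0.1961, 0.2003, 0.2063, 0.1723], E[r] = 0.1808, γ^t·E[r] = 0.010424, running G = 0.973053

G = 0.9731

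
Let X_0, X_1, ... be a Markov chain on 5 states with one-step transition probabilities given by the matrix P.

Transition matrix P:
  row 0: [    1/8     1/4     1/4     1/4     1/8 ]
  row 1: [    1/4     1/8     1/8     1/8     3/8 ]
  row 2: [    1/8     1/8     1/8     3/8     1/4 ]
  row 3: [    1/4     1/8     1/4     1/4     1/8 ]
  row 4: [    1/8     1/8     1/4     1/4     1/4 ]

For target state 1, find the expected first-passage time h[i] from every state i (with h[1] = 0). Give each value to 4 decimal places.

First-step conditioning: h[1] = 0; for i ≠ 1, h[i] = 1 + Σ_k P[i][k]·h[k].
  h[0] = 1 + 1/8·h[0] + 1/4·h[2] + 1/4·h[3] + 1/8·h[4]
  h[2] = 1 + 1/8·h[0] + 1/8·h[2] + 3/8·h[3] + 1/4·h[4]
  h[3] = 1 + 1/4·h[0] + 1/4·h[2] + 1/4·h[3] + 1/8·h[4]
  h[4] = 1 + 1/8·h[0] + 1/4·h[2] + 1/4·h[3] + 1/4·h[4]
Solving the 4×4 linear system over states ≠ 1 gives exactly h = [1008/167, 0, 1150/167, 1134/167, 1152/167] (h[1] = 0 is the target).

h = [6.0359, 0.0000, 6.8862, 6.7904, 6.8982]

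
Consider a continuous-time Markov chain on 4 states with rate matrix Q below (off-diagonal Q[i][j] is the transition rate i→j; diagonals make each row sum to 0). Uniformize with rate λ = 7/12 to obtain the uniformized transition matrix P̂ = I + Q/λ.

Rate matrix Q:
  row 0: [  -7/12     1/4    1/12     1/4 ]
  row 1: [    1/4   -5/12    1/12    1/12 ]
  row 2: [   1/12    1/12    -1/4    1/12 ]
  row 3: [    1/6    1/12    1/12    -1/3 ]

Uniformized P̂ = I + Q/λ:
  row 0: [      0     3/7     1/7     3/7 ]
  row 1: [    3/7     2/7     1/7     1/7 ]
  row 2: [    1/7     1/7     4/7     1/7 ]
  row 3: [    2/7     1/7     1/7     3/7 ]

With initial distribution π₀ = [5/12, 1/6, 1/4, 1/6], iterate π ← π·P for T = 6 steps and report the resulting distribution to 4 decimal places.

π = [0.2216, 0.2401, 0.2500, 0.2883]

t=0: π = [0.4167, 0.1667, 0.2500, 0.1667]
t=1: π = [0.1548, 0.2857, 0.2500, 0.3095]
t=2: π = [0.2466, 0.2279, 0.2500, 0.2755]
t=3: π = [0.2121, 0.2459, 0.2500, 0.2920]
t=4: π = [0.2245, 0.2386, 0.2500, 0.2869]
t=5: π = [0.2199, 0.2411, 0.2500, 0.2890]
t=6: π = [0.2216, 0.2401, 0.2500, 0.2883]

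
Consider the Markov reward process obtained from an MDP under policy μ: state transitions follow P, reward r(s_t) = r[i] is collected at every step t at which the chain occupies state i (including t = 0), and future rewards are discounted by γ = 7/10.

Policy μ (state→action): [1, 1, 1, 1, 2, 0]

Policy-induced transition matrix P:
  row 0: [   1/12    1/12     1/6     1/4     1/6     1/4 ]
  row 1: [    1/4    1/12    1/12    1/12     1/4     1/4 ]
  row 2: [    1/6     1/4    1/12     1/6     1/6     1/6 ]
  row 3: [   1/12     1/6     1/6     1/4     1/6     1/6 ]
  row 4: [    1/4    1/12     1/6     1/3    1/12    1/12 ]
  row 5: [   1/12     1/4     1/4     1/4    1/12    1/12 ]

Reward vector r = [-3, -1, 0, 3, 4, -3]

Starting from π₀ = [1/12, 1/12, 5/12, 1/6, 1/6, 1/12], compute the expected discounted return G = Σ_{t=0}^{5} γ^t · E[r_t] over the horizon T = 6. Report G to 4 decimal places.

G = 0.8985

t=0: π = [0.0833, 0.0833, 0.4167, 0.1667, 0.1667, 0.0833], E[r] = 0.5833, γ^t·E[r] = 0.583333, running G = 0.583333
t=1: π = [0.1597, 0.1806, 0.1319, 0.2153, 0.1528, 0.1597], E[r] = 0.1181, γ^t·E[r] = 0.082639, running G = 0.665972
t=2: π = [0.1499, 0.1499, 0.1539, 0.2216, 0.1557, 0.1690], E[r] = 0.1811, γ^t·E[r] = 0.088756, running G = 0.754728
t=3: π = [0.1471, 0.1556, 0.1554, 0.2252, 0.1521, 0.1646], E[r] = 0.1932, γ^t·E[r] = 0.066281, running G = 0.821009
t=4: π = [0.1476, 0.1554, 0.1545, 0.2238, 0.1532, 0.1655], E[r] = 0.1897, γ^t·E[r] = 0.045541, running G = 0.866550
t=5: π = [0.1477, 0.1553, 0.1546, 0.2240, 0.1531, 0.1654], E[r] = 0.1899, γ^t·E[r] = 0.031913, running G = 0.898463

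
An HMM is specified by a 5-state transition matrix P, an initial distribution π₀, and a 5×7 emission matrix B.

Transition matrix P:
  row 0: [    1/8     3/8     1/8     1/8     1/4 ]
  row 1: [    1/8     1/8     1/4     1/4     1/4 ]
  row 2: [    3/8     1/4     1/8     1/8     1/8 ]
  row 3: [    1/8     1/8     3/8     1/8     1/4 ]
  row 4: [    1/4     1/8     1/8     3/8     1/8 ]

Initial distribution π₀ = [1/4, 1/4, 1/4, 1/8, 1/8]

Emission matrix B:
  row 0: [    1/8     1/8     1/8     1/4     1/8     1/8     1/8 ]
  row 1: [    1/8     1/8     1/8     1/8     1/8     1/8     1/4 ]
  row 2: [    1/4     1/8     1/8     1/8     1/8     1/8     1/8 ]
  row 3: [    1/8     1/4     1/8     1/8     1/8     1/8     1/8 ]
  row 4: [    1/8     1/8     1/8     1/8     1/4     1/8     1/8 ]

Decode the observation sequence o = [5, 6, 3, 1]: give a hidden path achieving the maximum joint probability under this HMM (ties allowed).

path = [0, 1, 4, 3]

t=0: δ = [3.125e-02, 3.125e-02, 3.125e-02, 1.562e-02, 1.562e-02]  (obs o_0=5)
t=1: δ = [1.465e-03, 2.930e-03, 9.766e-04, 9.766e-04, 9.766e-04]  ψ = [2, 0, 1, 1, 0]  (obs o_1=6)
t=2: δ = [9.155e-05, 6.866e-05, 9.155e-05, 9.155e-05, 9.155e-05]  ψ = [1, 0, 1, 1, 1]  (obs o_2=3)
t=3: δ = [4.292e-06, 4.292e-06, 4.292e-06, 8.583e-06, 2.861e-06]  ψ = [2, 0, 3, 4, 0]  (obs o_3=1)
backtrack: best end state = 3; path = [0, 1, 4, 3]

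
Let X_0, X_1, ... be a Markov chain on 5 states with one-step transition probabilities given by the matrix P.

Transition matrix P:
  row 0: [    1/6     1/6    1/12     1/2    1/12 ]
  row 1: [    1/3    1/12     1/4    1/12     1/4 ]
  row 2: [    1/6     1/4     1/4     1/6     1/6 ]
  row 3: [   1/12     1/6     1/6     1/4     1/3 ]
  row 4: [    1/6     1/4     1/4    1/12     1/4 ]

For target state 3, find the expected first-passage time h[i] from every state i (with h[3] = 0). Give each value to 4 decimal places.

h = [3.2587, 5.1057, 4.9624, 0.0000, 5.4135]

First-step conditioning: h[3] = 0; for i ≠ 3, h[i] = 1 + Σ_k P[i][k]·h[k].
  h[0] = 1 + 1/6·h[0] + 1/6·h[1] + 1/12·h[2] + 1/12·h[4]
  h[1] = 1 + 1/3·h[0] + 1/12·h[1] + 1/4·h[2] + 1/4·h[4]
  h[2] = 1 + 1/6·h[0] + 1/4·h[1] + 1/4·h[2] + 1/6·h[4]
  h[4] = 1 + 1/6·h[0] + 1/4·h[1] + 1/4·h[2] + 1/4·h[4]
Solving the 4×4 linear system over states ≠ 3 gives exactly h = [7368/2261, 11544/2261, 660/133, 0, 720/133] (h[3] = 0 is the target).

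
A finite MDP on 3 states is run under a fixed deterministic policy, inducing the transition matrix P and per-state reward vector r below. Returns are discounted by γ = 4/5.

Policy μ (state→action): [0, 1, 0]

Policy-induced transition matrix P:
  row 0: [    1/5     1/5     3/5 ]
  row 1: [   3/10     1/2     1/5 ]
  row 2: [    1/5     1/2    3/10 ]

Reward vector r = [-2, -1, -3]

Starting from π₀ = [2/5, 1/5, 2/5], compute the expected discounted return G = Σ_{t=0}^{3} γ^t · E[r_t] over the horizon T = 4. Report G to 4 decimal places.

t=0: π = [0.4000, 0.2000, 0.4000], E[r] = -2.2000, γ^t·E[r] = -2.200000, running G = -2.200000
t=1: π = [0.2200, 0.3800, 0.4000], E[r] = -2.0200, γ^t·E[r] = -1.616000, running G = -3.816000
t=2: π = [0.2380, 0.4340, 0.3280], E[r] = -1.8940, γ^t·E[r] = -1.212160, running G = -5.028160
t=3: π = [0.2434, 0.4286, 0.3280], E[r] = -1.8994, γ^t·E[r] = -0.972493, running G = -6.000653

G = -6.0007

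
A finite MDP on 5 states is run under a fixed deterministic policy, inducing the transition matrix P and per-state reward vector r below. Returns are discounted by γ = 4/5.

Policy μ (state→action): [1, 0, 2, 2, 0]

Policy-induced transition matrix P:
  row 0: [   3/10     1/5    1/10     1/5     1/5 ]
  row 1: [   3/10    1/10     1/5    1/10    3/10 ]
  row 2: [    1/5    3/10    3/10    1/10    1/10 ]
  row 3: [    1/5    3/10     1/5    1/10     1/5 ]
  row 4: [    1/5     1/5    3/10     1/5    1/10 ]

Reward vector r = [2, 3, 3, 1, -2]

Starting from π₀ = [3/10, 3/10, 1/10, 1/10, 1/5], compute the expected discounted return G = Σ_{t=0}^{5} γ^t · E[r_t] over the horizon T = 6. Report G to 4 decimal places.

G = 5.6029

t=0: π = [0.3000, 0.3000, 0.1000, 0.1000, 0.2000], E[r] = 1.5000, γ^t·E[r] = 1.500000, running G = 1.500000
t=1: π = [0.2600, 0.1900, 0.2000, 0.1500, 0.2000], E[r] = 1.4400, γ^t·E[r] = 1.152000, running G = 2.652000
t=2: π = [0.2450, 0.2160, 0.2140, 0.1460, 0.1790], E[r] = 1.5680, γ^t·E[r] = 1.003520, running G = 3.655520
t=3: π = [0.2461, 0.2144, 0.2148, 0.1424, 0.1823], E[r] = 1.5576, γ^t·E[r] = 0.797491, running G = 4.453011
t=4: π = [0.2461, 0.2143, 0.2151, 0.1428, 0.1817], E[r] = 1.5596, γ^t·E[r] = 0.638820, running G = 5.091832
t=5: π = [0.2460, 0.2144, 0.2151, 0.1428, 0.1817], E[r] = 1.5597, γ^t·E[r] = 0.511078, running G = 5.602909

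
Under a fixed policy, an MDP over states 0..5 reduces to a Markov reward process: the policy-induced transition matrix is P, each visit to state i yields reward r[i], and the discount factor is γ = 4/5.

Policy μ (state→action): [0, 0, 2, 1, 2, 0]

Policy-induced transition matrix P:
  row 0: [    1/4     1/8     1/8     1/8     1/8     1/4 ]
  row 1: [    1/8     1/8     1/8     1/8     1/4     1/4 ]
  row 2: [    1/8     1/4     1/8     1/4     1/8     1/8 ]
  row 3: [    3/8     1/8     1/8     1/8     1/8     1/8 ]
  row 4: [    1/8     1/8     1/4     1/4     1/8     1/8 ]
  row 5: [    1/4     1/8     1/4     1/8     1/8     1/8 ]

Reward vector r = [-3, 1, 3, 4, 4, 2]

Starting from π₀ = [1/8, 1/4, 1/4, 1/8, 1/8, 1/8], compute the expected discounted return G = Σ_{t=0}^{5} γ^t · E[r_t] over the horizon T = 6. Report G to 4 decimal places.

G = 6.2103

t=0: π = [0.1250, 0.2500, 0.2500, 0.1250, 0.1250, 0.1250], E[r] = 1.8750, γ^t·E[r] = 1.875000, running G = 1.875000
t=1: π = [0.1875, 0.1563, 0.1563, 0.1719, 0.1563, 0.1719], E[r] = 1.7188, γ^t·E[r] = 1.375000, running G = 3.250000
t=2: π = [0.2129, 0.1445, 0.1660, 0.1641, 0.1445, 0.1680], E[r] = 1.5742, γ^t·E[r] = 1.007500, running G = 4.257500
t=3: π = [0.2136, 0.1458, 0.1641, 0.1638, 0.1431, 0.1697], E[r] = 1.5640, γ^t·E[r] = 0.800750, running G = 5.058250
t=4: π = [0.2139, 0.1455, 0.1641, 0.1634, 0.1432, 0.1699], E[r] = 1.5625, γ^t·E[r] = 0.639988, running G = 5.698238
t=5: π = [0.2138, 0.1455, 0.1641, 0.1634, 0.1432, 0.1699], E[r] = 1.5627, γ^t·E[r] = 0.512075, running G = 6.210313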